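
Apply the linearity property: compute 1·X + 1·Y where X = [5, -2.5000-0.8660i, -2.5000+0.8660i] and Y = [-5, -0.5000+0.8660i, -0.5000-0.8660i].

By linearity: DFT(1x + 1y) = 1·DFT(x) + 1·DFT(y)
= 1·[5, -2.5000-0.8660i, -2.5000+0.8660i] + 1·[-5, -0.5000+0.8660i, -0.5000-0.8660i]

Computing element-wise:
Z[0] = 1·(5) + 1·(-5) = 0
Z[1] = 1·(-2.5000-0.8660i) + 1·(-0.5000+0.8660i) = -3
Z[2] = 1·(-2.5000+0.8660i) + 1·(-0.5000-0.8660i) = -3

DFT(1x + 1y) = 1·X + 1·Y = [0, -3, -3]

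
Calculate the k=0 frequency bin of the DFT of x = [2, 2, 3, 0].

X[0] = Σ(n=0 to 3) x[n] · ω_4^0 = Σ x[n]
= (2) + (2) + (3) + (0)

X[0] = 7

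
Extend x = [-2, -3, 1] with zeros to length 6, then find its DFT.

Original 3-point DFT: [-4, -1.0000+3.4641i, -1.0000-3.4641i]
Zero-padded 6-point DFT provides frequency interpolation.

DFT_6([x, 0, ...]) = [-4, -4.0000+1.7321i, -1.0000+3.4641i, 2, -1.0000-3.4641i, -4.0000-1.7321i]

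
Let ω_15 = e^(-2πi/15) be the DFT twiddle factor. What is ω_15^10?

ω_15^10 = e^(-2πi·10/15)
= cos(-2π·10/15) + i·sin(-2π·10/15)
= cos(-20π/15) + i·sin(-20π/15)

ω_15^10 = cos(-20π/15) + i·sin(-20π/15) = -0.5000+0.8660i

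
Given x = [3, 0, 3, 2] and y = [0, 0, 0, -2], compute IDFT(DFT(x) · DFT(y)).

(x ⊛ y)[n] = Σ(m=0 to 3) x[m] · y[(n-m) mod 4]

Computing each output sample:
(x ⊛ y)[0] = 0
(x ⊛ y)[1] = -6
(x ⊛ y)[2] = -4
(x ⊛ y)[3] = -6

x ⊛ y = [0, -6, -4, -6]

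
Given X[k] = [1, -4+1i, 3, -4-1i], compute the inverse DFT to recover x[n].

x[n] = (1/4) Σ(k=0 to 3) X[k] · e^(2πikn/4)

Computing each x[n]:
x[0] = -1
x[1] = -1
x[2] = 3
x[3] = 0

x = [-1, -1, 3, 0]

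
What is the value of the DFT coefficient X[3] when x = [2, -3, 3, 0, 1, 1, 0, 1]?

X[3] = Σ(n=0 to 7) x[n] · ω_8^(3n) where ω_8 = e^(-2πi/8)
= (2)·ω_8^0 + (-3)·ω_8^3 + (3)·ω_8^6 + (0)·ω_8^9 + (1)·ω_8^12 + (1)·ω_8^15 + (0)·ω_8^18 + (1)·ω_8^21

X[3] = 3.1213+6.5355i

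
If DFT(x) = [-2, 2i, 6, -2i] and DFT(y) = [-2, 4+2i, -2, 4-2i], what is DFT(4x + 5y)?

By linearity: DFT(4x + 5y) = 4·DFT(x) + 5·DFT(y)
= 4·[-2, 2i, 6, -2i] + 5·[-2, 4+2i, -2, 4-2i]

Computing element-wise:
Z[0] = 4·(-2) + 5·(-2) = -18
Z[1] = 4·(2i) + 5·(4+2i) = 20+18i
Z[2] = 4·(6) + 5·(-2) = 14
Z[3] = 4·(-2i) + 5·(4-2i) = 20-18i

DFT(4x + 5y) = 4·X + 5·Y = [-18, 20+18i, 14, 20-18i]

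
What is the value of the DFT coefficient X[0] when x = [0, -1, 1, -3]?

X[0] = Σ(n=0 to 3) x[n] · ω_4^0 = Σ x[n]
= (0) + (-1) + (1) + (-3)

X[0] = -3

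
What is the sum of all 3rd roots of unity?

Sum of all nth roots of unity equals 0 for n > 1 (geometric series with r ≠ 1).

0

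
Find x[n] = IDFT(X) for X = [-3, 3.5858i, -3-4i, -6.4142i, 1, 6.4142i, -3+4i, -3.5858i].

x[n] = (1/8) Σ(k=0 to 7) X[k] · e^(2πikn/8)

Computing each x[n]:
x[0] = -1
x[1] = 1
x[2] = -2
x[3] = -1
x[4] = -1
x[5] = 0
x[6] = 3
x[7] = -2

x = [-1, 1, -2, -1, -1, 0, 3, -2]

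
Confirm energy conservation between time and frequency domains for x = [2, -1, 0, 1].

Time domain:
Σ|x[n]|² = |2|² + |-1|² + |0|² + |1|² = 6.0000

Frequency domain:
(1/4)Σ|X[k]|² = (1/4)(|2|² + |2+2i|² + |2|² + |2-2i|²) = (1/4)·24.0000 = 6.0000

Both sides agree, confirming Parseval's theorem.

Σ|x[n]|² = (1/N)Σ|X[k]|² = 6.0000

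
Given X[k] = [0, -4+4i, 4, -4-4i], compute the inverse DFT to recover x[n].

x[n] = (1/4) Σ(k=0 to 3) X[k] · e^(2πikn/4)

Computing each x[n]:
x[0] = -1
x[1] = -3
x[2] = 3
x[3] = 1

x = [-1, -3, 3, 1]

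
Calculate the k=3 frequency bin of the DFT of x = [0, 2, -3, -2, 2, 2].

X[3] = Σ(n=0 to 5) x[n] · ω_6^(3n) where ω_6 = e^(-2πi/6)
= (0)·ω_6^0 + (2)·ω_6^3 + (-3)·ω_6^6 + (-2)·ω_6^9 + (2)·ω_6^12 + (2)·ω_6^15

X[3] = -3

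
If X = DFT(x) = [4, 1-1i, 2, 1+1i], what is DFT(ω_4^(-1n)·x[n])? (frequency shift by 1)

Modulation property: DFT(ω_4^(-1n)·x[n]) = X[(k-1) mod 4], so circularly shift X by 1 positions.

X[k-1] = [1+1i, 4, 1-1i, 2]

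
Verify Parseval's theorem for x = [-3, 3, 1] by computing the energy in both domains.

Time domain:
Σ|x[n]|² = |-3|² + |3|² + |1|² = 19.0000

Frequency domain:
(1/3)Σ|X[k]|² = (1/3)(|1|² + |-5.0000-1.7321i|² + |-5.0000+1.7321i|²) = (1/3)·57.0000 = 19.0000

Both sides agree, confirming Parseval's theorem.

Σ|x[n]|² = (1/N)Σ|X[k]|² = 19.0000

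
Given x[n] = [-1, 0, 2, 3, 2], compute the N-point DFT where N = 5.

X[k] = Σ(n=0 to 4) x[n] · ω_5^(nk)
where ω_5 = e^(-2πi/5)

Computing each X[k]:
X[0] = 6
X[1] = -4.4271+2.4899i
X[2] = -1.0729+0.2245i
X[3] = -1.0729-0.2245i
X[4] = -4.4271-2.4899i

X = [6, -4.4271+2.4899i, -1.0729+0.2245i, -1.0729-0.2245i, -4.4271-2.4899i]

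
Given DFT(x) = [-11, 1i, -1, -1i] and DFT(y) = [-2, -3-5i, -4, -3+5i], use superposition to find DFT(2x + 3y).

By linearity: DFT(2x + 3y) = 2·DFT(x) + 3·DFT(y)
= 2·[-11, 1i, -1, -1i] + 3·[-2, -3-5i, -4, -3+5i]

Computing element-wise:
Z[0] = 2·(-11) + 3·(-2) = -28
Z[1] = 2·(1i) + 3·(-3-5i) = -9-13i
Z[2] = 2·(-1) + 3·(-4) = -14
Z[3] = 2·(-1i) + 3·(-3+5i) = -9+13i

DFT(2x + 3y) = 2·X + 3·Y = [-28, -9-13i, -14, -9+13i]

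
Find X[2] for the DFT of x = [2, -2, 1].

X[2] = Σ(n=0 to 2) x[n] · ω_3^(2n) where ω_3 = e^(-2πi/3)
= (2)·ω_3^0 + (-2)·ω_3^2 + (1)·ω_3^4

X[2] = 2.5000-2.5981i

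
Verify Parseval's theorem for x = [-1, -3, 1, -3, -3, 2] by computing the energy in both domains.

Time domain:
Σ|x[n]|² = |-1|² + |-3|² + |1|² + |-3|² + |-3|² + |2|² = 33.0000

Frequency domain:
(1/6)Σ|X[k]|² = (1/6)(|-7|² + |2.5000+0.8660i|² + |-2.5000+7.7942i|² + |1|² + |-2.5000-7.7942i|² + |2.5000-0.8660i|²) = (1/6)·198.0000 = 33.0000

Both sides agree, confirming Parseval's theorem.

Σ|x[n]|² = (1/N)Σ|X[k]|² = 33.0000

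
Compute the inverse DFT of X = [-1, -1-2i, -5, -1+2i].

x[n] = (1/4) Σ(k=0 to 3) X[k] · e^(2πikn/4)

Computing each x[n]:
x[0] = -2
x[1] = 2
x[2] = -1
x[3] = 0

x = [-2, 2, -1, 0]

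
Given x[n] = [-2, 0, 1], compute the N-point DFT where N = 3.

X[k] = Σ(n=0 to 2) x[n] · ω_3^(nk)
where ω_3 = e^(-2πi/3)

Computing each X[k]:
X[0] = -1
X[1] = -2.5000+0.8660i
X[2] = -2.5000-0.8660i

X = [-1, -2.5000+0.8660i, -2.5000-0.8660i]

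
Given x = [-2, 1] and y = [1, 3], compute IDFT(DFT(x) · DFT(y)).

(x ⊛ y)[n] = Σ(m=0 to 1) x[m] · y[(n-m) mod 2]

Computing each output sample:
(x ⊛ y)[0] = 1
(x ⊛ y)[1] = -5

x ⊛ y = [1, -5]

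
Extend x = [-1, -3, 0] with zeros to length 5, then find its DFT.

Original 3-point DFT: [-4, 0.5000+2.5981i, 0.5000-2.5981i]
Zero-padded 5-point DFT provides frequency interpolation.

DFT_5([x, 0, ...]) = [-4, -1.9271+2.8532i, 1.4271+1.7634i, 1.4271-1.7634i, -1.9271-2.8532i]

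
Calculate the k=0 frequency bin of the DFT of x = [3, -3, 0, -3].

X[0] = Σ(n=0 to 3) x[n] · ω_4^0 = Σ x[n]
= (3) + (-3) + (0) + (-3)

X[0] = -3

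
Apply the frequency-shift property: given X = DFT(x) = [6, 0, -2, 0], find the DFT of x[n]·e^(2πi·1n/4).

Modulation property: DFT(ω_4^(-1n)·x[n]) = X[(k-1) mod 4], so circularly shift X by 1 positions.

X[k-1] = [0, 6, 0, -2]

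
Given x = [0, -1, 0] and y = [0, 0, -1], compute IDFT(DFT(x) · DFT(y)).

(x ⊛ y)[n] = Σ(m=0 to 2) x[m] · y[(n-m) mod 3]

Computing each output sample:
(x ⊛ y)[0] = 1
(x ⊛ y)[1] = 0
(x ⊛ y)[2] = 0

x ⊛ y = [1, 0, 0]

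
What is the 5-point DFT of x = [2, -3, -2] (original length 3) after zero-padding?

Original 3-point DFT: [-3, 4.5000+0.8660i, 4.5000-0.8660i]
Zero-padded 5-point DFT provides frequency interpolation.

DFT_5([x, 0, ...]) = [-3, 2.6910+4.0287i, 3.8090-0.1388i, 3.8090+0.1388i, 2.6910-4.0287i]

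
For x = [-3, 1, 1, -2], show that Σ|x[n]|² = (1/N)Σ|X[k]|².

Time domain:
Σ|x[n]|² = |-3|² + |1|² + |1|² + |-2|² = 15.0000

Frequency domain:
(1/4)Σ|X[k]|² = (1/4)(|-3|² + |-4-3i|² + |-1|² + |-4+3i|²) = (1/4)·60.0000 = 15.0000

Both sides agree, confirming Parseval's theorem.

Σ|x[n]|² = (1/N)Σ|X[k]|² = 15.0000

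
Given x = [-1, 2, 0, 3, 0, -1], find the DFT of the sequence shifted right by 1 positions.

Time shift by 1: X_shifted[k] = ω_6^(1k) · X[k]
Shifted x = [-1, -1, 2, 0, 3, 0]

DFT(x[n-1]) = [3, -4.0000+1.7321i, -3, 5, -3, -4.0000-1.7321i]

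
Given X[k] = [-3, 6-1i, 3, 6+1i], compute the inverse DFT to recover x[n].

x[n] = (1/4) Σ(k=0 to 3) X[k] · e^(2πikn/4)

Computing each x[n]:
x[0] = 3
x[1] = -1
x[2] = -3
x[3] = -2

x = [3, -1, -3, -2]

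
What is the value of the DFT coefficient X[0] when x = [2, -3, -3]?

X[0] = Σ(n=0 to 2) x[n] · ω_3^0 = Σ x[n]
= (2) + (-3) + (-3)

X[0] = -4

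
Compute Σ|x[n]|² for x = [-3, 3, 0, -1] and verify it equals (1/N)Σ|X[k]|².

Time domain:
Σ|x[n]|² = |-3|² + |3|² + |0|² + |-1|² = 19.0000

Frequency domain:
(1/4)Σ|X[k]|² = (1/4)(|-1|² + |-3-4i|² + |-5|² + |-3+4i|²) = (1/4)·76.0000 = 19.0000

Both sides agree, confirming Parseval's theorem.

Σ|x[n]|² = (1/N)Σ|X[k]|² = 19.0000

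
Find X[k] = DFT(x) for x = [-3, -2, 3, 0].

X[k] = Σ(n=0 to 3) x[n] · ω_4^(nk)
where ω_4 = e^(-2πi/4)

Computing each X[k]:
X[0] = -2
X[1] = -6+2i
X[2] = 2
X[3] = -6-2i

X = [-2, -6+2i, 2, -6-2i]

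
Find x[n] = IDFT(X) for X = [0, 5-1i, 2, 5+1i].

x[n] = (1/4) Σ(k=0 to 3) X[k] · e^(2πikn/4)

Computing each x[n]:
x[0] = 3
x[1] = 0
x[2] = -2
x[3] = -1

x = [3, 0, -2, -1]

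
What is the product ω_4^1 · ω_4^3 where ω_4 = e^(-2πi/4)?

The primitive 4th roots of unity are ω_4^k for k coprime to 4: k ∈ {1, 3}
Their product equals the constant term of the cyclotomic polynomial Φ_4(x) up to sign.
For n ≥ 3, the product of all primitive nth roots of unity is 1. (For n=1 it is 1; for n=2 it is -1.)

1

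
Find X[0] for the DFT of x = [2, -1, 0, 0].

X[0] = Σ(n=0 to 3) x[n] · ω_4^0 = Σ x[n]
= (2) + (-1) + (0) + (0)

X[0] = 1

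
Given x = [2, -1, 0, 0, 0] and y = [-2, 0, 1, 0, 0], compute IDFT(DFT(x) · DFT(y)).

(x ⊛ y)[n] = Σ(m=0 to 4) x[m] · y[(n-m) mod 5]

Computing each output sample:
(x ⊛ y)[0] = -4
(x ⊛ y)[1] = 2
(x ⊛ y)[2] = 2
(x ⊛ y)[3] = -1
(x ⊛ y)[4] = 0

x ⊛ y = [-4, 2, 2, -1, 0]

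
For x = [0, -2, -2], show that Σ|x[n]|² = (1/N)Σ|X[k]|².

Time domain:
Σ|x[n]|² = |0|² + |-2|² + |-2|² = 8.0000

Frequency domain:
(1/3)Σ|X[k]|² = (1/3)(|-4|² + |2|² + |2|²) = (1/3)·24.0000 = 8.0000

Both sides agree, confirming Parseval's theorem.

Σ|x[n]|² = (1/N)Σ|X[k]|² = 8.0000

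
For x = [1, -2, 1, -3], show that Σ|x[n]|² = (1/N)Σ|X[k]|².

Time domain:
Σ|x[n]|² = |1|² + |-2|² + |1|² + |-3|² = 15.0000

Frequency domain:
(1/4)Σ|X[k]|² = (1/4)(|-3|² + |-1i|² + |7|² + |1i|²) = (1/4)·60.0000 = 15.0000

Both sides agree, confirming Parseval's theorem.

Σ|x[n]|² = (1/N)Σ|X[k]|² = 15.0000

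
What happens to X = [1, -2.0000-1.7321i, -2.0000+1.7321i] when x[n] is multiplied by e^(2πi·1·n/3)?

Modulation property: DFT(ω_3^(-1n)·x[n]) = X[(k-1) mod 3], so circularly shift X by 1 positions.

X[k-1] = [-2.0000+1.7321i, 1, -2.0000-1.7321i]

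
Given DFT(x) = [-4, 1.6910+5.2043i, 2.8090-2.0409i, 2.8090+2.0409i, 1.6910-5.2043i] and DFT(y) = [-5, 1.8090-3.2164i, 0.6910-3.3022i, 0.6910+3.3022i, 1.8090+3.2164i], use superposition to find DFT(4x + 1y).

By linearity: DFT(4x + 1y) = 4·DFT(x) + 1·DFT(y)
= 4·[-4, 1.6910+5.2043i, 2.8090-2.0409i, 2.8090+2.0409i, 1.6910-5.2043i] + 1·[-5, 1.8090-3.2164i, 0.6910-3.3022i, 0.6910+3.3022i, 1.8090+3.2164i]

Computing element-wise:
Z[0] = 4·(-4) + 1·(-5) = -21
Z[1] = 4·(1.6910+5.2043i) + 1·(1.8090-3.2164i) = 8.5730+17.6008i
Z[2] = 4·(2.8090-2.0409i) + 1·(0.6910-3.3022i) = 11.9270-11.4658i
Z[3] = 4·(2.8090+2.0409i) + 1·(0.6910+3.3022i) = 11.9270+11.4658i
Z[4] = 4·(1.6910-5.2043i) + 1·(1.8090+3.2164i) = 8.5730-17.6008i

DFT(4x + 1y) = 4·X + 1·Y = [-21, 8.5730+17.6008i, 11.9270-11.4658i, 11.9270+11.4658i, 8.5730-17.6008i]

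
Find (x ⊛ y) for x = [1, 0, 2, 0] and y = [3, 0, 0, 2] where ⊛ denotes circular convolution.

(x ⊛ y)[n] = Σ(m=0 to 3) x[m] · y[(n-m) mod 4]

Computing each output sample:
(x ⊛ y)[0] = 3
(x ⊛ y)[1] = 4
(x ⊛ y)[2] = 6
(x ⊛ y)[3] = 2

x ⊛ y = [3, 4, 6, 2]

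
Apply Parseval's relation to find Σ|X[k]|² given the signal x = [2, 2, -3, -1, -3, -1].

Parseval: Σ|x[n]|² = (1/N)Σ|X[k]|², so Σ|X[k]|² = N·Σ|x[n]|² = 6·28.0000

Σ|X[k]|² = N·Σ|x[n]|² = 6·28.0000 = 168.0000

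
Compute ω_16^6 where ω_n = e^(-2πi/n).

ω_16^6 = e^(-2πi·6/16)
= cos(-2π·6/16) + i·sin(-2π·6/16)
= cos(-12π/16) + i·sin(-12π/16)

ω_16^6 = cos(-12π/16) + i·sin(-12π/16) = -0.7071-0.7071i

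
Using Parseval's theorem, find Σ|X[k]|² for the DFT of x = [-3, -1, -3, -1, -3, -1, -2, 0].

Parseval: Σ|x[n]|² = (1/N)Σ|X[k]|², so Σ|X[k]|² = N·Σ|x[n]|² = 8·34.0000

Σ|X[k]|² = N·Σ|x[n]|² = 8·34.0000 = 272.0000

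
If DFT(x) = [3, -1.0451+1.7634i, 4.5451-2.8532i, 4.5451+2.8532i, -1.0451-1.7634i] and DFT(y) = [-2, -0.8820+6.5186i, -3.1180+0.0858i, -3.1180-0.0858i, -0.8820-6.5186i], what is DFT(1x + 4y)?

By linearity: DFT(1x + 4y) = 1·DFT(x) + 4·DFT(y)
= 1·[3, -1.0451+1.7634i, 4.5451-2.8532i, 4.5451+2.8532i, -1.0451-1.7634i] + 4·[-2, -0.8820+6.5186i, -3.1180+0.0858i, -3.1180-0.0858i, -0.8820-6.5186i]

Computing element-wise:
Z[0] = 1·(3) + 4·(-2) = -5
Z[1] = 1·(-1.0451+1.7634i) + 4·(-0.8820+6.5186i) = -4.5731+27.8378i
Z[2] = 1·(4.5451-2.8532i) + 4·(-3.1180+0.0858i) = -7.9269-2.5100i
Z[3] = 1·(4.5451+2.8532i) + 4·(-3.1180-0.0858i) = -7.9269+2.5100i
Z[4] = 1·(-1.0451-1.7634i) + 4·(-0.8820-6.5186i) = -4.5731-27.8378i

DFT(1x + 4y) = 1·X + 4·Y = [-5, -4.5731+27.8378i, -7.9269-2.5100i, -7.9269+2.5100i, -4.5731-27.8378i]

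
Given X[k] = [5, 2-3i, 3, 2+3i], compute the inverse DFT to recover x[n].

x[n] = (1/4) Σ(k=0 to 3) X[k] · e^(2πikn/4)

Computing each x[n]:
x[0] = 3
x[1] = 2
x[2] = 1
x[3] = -1

x = [3, 2, 1, -1]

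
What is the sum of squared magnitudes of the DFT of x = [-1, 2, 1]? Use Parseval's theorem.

Parseval: Σ|x[n]|² = (1/N)Σ|X[k]|², so Σ|X[k]|² = N·Σ|x[n]|² = 3·6.0000

Σ|X[k]|² = N·Σ|x[n]|² = 3·6.0000 = 18.0000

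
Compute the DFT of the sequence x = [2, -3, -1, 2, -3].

X[k] = Σ(n=0 to 4) x[n] · ω_5^(nk)
where ω_5 = e^(-2πi/5)

Computing each X[k]:
X[0] = -3
X[1] = -0.6631+1.7634i
X[2] = 7.1631-2.8532i
X[3] = 7.1631+2.8532i
X[4] = -0.6631-1.7634i

X = [-3, -0.6631+1.7634i, 7.1631-2.8532i, 7.1631+2.8532i, -0.6631-1.7634i]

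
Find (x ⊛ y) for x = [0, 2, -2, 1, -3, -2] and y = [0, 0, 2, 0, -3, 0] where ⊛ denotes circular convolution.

(x ⊛ y)[n] = Σ(m=0 to 5) x[m] · y[(n-m) mod 6]

Computing each output sample:
(x ⊛ y)[0] = 0
(x ⊛ y)[1] = -7
(x ⊛ y)[2] = 9
(x ⊛ y)[3] = 10
(x ⊛ y)[4] = -4
(x ⊛ y)[5] = -4

x ⊛ y = [0, -7, 9, 10, -4, -4]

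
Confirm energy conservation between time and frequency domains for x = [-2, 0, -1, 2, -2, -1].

Time domain:
Σ|x[n]|² = |-2|² + |0|² + |-1|² + |2|² + |-2|² + |-1|² = 14.0000

Frequency domain:
(1/6)Σ|X[k]|² = (1/6)(|-4|² + |-3.0000-1.7321i|² + |2|² + |-6|² + |2|² + |-3.0000+1.7321i|²) = (1/6)·84.0000 = 14.0000

Both sides agree, confirming Parseval's theorem.

Σ|x[n]|² = (1/N)Σ|X[k]|² = 14.0000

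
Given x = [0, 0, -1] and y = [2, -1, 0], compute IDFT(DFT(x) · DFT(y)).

(x ⊛ y)[n] = Σ(m=0 to 2) x[m] · y[(n-m) mod 3]

Computing each output sample:
(x ⊛ y)[0] = 1
(x ⊛ y)[1] = 0
(x ⊛ y)[2] = -2

x ⊛ y = [1, 0, -2]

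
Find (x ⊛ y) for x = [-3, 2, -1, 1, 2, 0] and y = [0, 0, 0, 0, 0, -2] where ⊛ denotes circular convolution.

(x ⊛ y)[n] = Σ(m=0 to 5) x[m] · y[(n-m) mod 6]

Computing each output sample:
(x ⊛ y)[0] = -4
(x ⊛ y)[1] = 2
(x ⊛ y)[2] = -2
(x ⊛ y)[3] = -4
(x ⊛ y)[4] = 0
(x ⊛ y)[5] = 6

x ⊛ y = [-4, 2, -2, -4, 0, 6]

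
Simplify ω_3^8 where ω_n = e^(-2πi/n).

Since ω_3^3 = 1, powers reduce modulo 3.
8 mod 3 = 2
So ω_3^8 = ω_3^2 = e^(-2πi·2/3)

ω_3^8 = ω_3^2 = -0.5000+0.8660i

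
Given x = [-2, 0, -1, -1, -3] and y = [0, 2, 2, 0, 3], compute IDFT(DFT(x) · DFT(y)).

(x ⊛ y)[n] = Σ(m=0 to 4) x[m] · y[(n-m) mod 5]

Computing each output sample:
(x ⊛ y)[0] = -8
(x ⊛ y)[1] = -13
(x ⊛ y)[2] = -7
(x ⊛ y)[3] = -11
(x ⊛ y)[4] = -10

x ⊛ y = [-8, -13, -7, -11, -10]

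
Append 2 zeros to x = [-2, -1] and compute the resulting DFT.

Original 2-point DFT: [-3, -1]
Zero-padded 4-point DFT provides frequency interpolation.

DFT_4([x, 0, ...]) = [-3, -2+1i, -1, -2-1i]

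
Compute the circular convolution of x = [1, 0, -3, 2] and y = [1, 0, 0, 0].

(x ⊛ y)[n] = Σ(m=0 to 3) x[m] · y[(n-m) mod 4]

Computing each output sample:
(x ⊛ y)[0] = 1
(x ⊛ y)[1] = 0
(x ⊛ y)[2] = -3
(x ⊛ y)[3] = 2

x ⊛ y = [1, 0, -3, 2]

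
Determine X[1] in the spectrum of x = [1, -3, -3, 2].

X[1] = Σ(n=0 to 3) x[n] · ω_4^(1n) where ω_4 = e^(-2πi/4)
= (1)·ω_4^0 + (-3)·ω_4^1 + (-3)·ω_4^2 + (2)·ω_4^3

X[1] = 4+5i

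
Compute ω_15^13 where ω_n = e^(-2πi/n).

ω_15^13 = e^(-2πi·13/15)
= cos(-2π·13/15) + i·sin(-2π·13/15)
= cos(-26π/15) + i·sin(-26π/15)

ω_15^13 = cos(-26π/15) + i·sin(-26π/15) = 0.6691+0.7431i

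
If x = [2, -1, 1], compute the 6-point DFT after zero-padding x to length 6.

Original 3-point DFT: [2, 2.0000+1.7321i, 2.0000-1.7321i]
Zero-padded 6-point DFT provides frequency interpolation.

DFT_6([x, 0, ...]) = [2, 1, 2.0000+1.7321i, 4, 2.0000-1.7321i, 1]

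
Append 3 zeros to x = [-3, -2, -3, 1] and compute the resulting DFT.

Original 4-point DFT: [-7, 3i, -5, -3i]
Zero-padded 7-point DFT provides frequency interpolation.

DFT_7([x, 0, ...]) = [-7, -4.4804+4.0546i, 0.7714+1.4300i, -3.2911-2.4527i, -3.2911+2.4527i, 0.7714-1.4300i, -4.4804-4.0546i]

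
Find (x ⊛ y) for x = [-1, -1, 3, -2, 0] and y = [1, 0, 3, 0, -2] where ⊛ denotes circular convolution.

(x ⊛ y)[n] = Σ(m=0 to 4) x[m] · y[(n-m) mod 5]

Computing each output sample:
(x ⊛ y)[0] = -5
(x ⊛ y)[1] = -7
(x ⊛ y)[2] = 4
(x ⊛ y)[3] = -5
(x ⊛ y)[4] = 11

x ⊛ y = [-5, -7, 4, -5, 11]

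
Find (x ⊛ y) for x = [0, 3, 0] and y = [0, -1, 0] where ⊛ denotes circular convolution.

(x ⊛ y)[n] = Σ(m=0 to 2) x[m] · y[(n-m) mod 3]

Computing each output sample:
(x ⊛ y)[0] = 0
(x ⊛ y)[1] = 0
(x ⊛ y)[2] = -3

x ⊛ y = [0, 0, -3]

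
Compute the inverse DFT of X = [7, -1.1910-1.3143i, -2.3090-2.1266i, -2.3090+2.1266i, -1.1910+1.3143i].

x[n] = (1/5) Σ(k=0 to 4) X[k] · e^(2πikn/5)

Computing each x[n]:
x[0] = 0
x[1] = 3
x[2] = 1
x[3] = 2
x[4] = 1

x = [0, 3, 1, 2, 1]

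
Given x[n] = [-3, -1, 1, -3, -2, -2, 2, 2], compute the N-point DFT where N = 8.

X[k] = Σ(n=0 to 7) x[n] · ω_8^(nk)
where ω_8 = e^(-2πi/8)

Computing each X[k]:
X[0] = -6
X[1] = 3.2426+3.8284i
X[2] = -8+2i
X[3] = -5.2426+1.8284i
X[4] = 2
X[5] = -5.2426-1.8284i
X[6] = -8-2i
X[7] = 3.2426-3.8284i

X = [-6, 3.2426+3.8284i, -8+2i, -5.2426+1.8284i, 2, -5.2426-1.8284i, -8-2i, 3.2426-3.8284i]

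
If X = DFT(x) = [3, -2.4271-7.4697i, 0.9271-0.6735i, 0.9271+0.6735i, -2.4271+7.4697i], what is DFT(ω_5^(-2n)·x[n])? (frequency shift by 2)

Modulation property: DFT(ω_5^(-2n)·x[n]) = X[(k-2) mod 5], so circularly shift X by 2 positions.

X[k-2] = [0.9271+0.6735i, -2.4271+7.4697i, 3, -2.4271-7.4697i, 0.9271-0.6735i]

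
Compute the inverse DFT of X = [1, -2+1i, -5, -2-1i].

x[n] = (1/4) Σ(k=0 to 3) X[k] · e^(2πikn/4)

Computing each x[n]:
x[0] = -2
x[1] = 1
x[2] = 0
x[3] = 2

x = [-2, 1, 0, 2]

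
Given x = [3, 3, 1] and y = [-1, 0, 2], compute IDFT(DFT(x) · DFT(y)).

(x ⊛ y)[n] = Σ(m=0 to 2) x[m] · y[(n-m) mod 3]

Computing each output sample:
(x ⊛ y)[0] = 3
(x ⊛ y)[1] = -1
(x ⊛ y)[2] = 5

x ⊛ y = [3, -1, 5]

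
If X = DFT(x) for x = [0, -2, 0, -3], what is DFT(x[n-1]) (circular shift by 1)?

Time shift by 1: X_shifted[k] = ω_4^(1k) · X[k]
Shifted x = [-3, 0, -2, 0]

DFT(x[n-1]) = [-5, -1, -5, -1]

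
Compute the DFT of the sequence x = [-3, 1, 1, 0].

X[k] = Σ(n=0 to 3) x[n] · ω_4^(nk)
where ω_4 = e^(-2πi/4)

Computing each X[k]:
X[0] = -1
X[1] = -4-1i
X[2] = -3
X[3] = -4+1i

X = [-1, -4-1i, -3, -4+1i]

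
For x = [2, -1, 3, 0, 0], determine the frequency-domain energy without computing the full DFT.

Parseval: Σ|x[n]|² = (1/N)Σ|X[k]|², so Σ|X[k]|² = N·Σ|x[n]|² = 5·14.0000

Σ|X[k]|² = N·Σ|x[n]|² = 5·14.0000 = 70.0000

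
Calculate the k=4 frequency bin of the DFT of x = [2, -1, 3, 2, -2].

X[4] = Σ(n=0 to 4) x[n] · ω_5^(4n) where ω_5 = e^(-2πi/5)
= (2)·ω_5^0 + (-1)·ω_5^4 + (3)·ω_5^8 + (2)·ω_5^12 + (-2)·ω_5^16

X[4] = -2.9721+1.5388i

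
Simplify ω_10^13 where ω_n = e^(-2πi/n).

Since ω_10^10 = 1, powers reduce modulo 10.
13 mod 10 = 3
So ω_10^13 = ω_10^3 = e^(-2πi·3/10)

ω_10^13 = ω_10^3 = -0.3090-0.9511i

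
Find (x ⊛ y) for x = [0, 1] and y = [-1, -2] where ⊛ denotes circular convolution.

(x ⊛ y)[n] = Σ(m=0 to 1) x[m] · y[(n-m) mod 2]

Computing each output sample:
(x ⊛ y)[0] = -2
(x ⊛ y)[1] = -1

x ⊛ y = [-2, -1]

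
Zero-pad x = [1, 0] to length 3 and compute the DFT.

Original 2-point DFT: [1, 1]
Zero-padded 3-point DFT provides frequency interpolation.

DFT_3([x, 0, ...]) = [1, 1, 1]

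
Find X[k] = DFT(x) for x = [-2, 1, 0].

X[k] = Σ(n=0 to 2) x[n] · ω_3^(nk)
where ω_3 = e^(-2πi/3)

Computing each X[k]:
X[0] = -1
X[1] = -2.5000-0.8660i
X[2] = -2.5000+0.8660i

X = [-1, -2.5000-0.8660i, -2.5000+0.8660i]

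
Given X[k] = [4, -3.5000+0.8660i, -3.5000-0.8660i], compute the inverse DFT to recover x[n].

x[n] = (1/3) Σ(k=0 to 2) X[k] · e^(2πikn/3)

Computing each x[n]:
x[0] = -1
x[1] = 2
x[2] = 3

x = [-1, 2, 3]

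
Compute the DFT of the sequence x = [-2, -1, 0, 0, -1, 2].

X[k] = Σ(n=0 to 5) x[n] · ω_6^(nk)
where ω_6 = e^(-2πi/6)

Computing each X[k]:
X[0] = -2
X[1] = -1.0000+1.7321i
X[2] = -2.0000+3.4641i
X[3] = -4
X[4] = -2.0000-3.4641i
X[5] = -1.0000-1.7321i

X = [-2, -1.0000+1.7321i, -2.0000+3.4641i, -4, -2.0000-3.4641i, -1.0000-1.7321i]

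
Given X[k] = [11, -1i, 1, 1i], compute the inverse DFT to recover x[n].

x[n] = (1/4) Σ(k=0 to 3) X[k] · e^(2πikn/4)

Computing each x[n]:
x[0] = 3
x[1] = 3
x[2] = 3
x[3] = 2

x = [3, 3, 3, 2]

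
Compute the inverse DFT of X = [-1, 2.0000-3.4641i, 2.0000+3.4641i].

x[n] = (1/3) Σ(k=0 to 2) X[k] · e^(2πikn/3)

Computing each x[n]:
x[0] = 1
x[1] = 1
x[2] = -3

x = [1, 1, -3]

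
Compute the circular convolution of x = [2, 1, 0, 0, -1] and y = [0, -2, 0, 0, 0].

(x ⊛ y)[n] = Σ(m=0 to 4) x[m] · y[(n-m) mod 5]

Computing each output sample:
(x ⊛ y)[0] = 2
(x ⊛ y)[1] = -4
(x ⊛ y)[2] = -2
(x ⊛ y)[3] = 0
(x ⊛ y)[4] = 0

x ⊛ y = [2, -4, -2, 0, 0]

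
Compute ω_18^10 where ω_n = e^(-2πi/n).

ω_18^10 = e^(-2πi·10/18)
= cos(-2π·10/18) + i·sin(-2π·10/18)
= cos(-20π/18) + i·sin(-20π/18)

ω_18^10 = cos(-20π/18) + i·sin(-20π/18) = -0.9397+0.3420i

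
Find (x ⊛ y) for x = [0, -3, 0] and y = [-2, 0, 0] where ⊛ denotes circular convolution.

(x ⊛ y)[n] = Σ(m=0 to 2) x[m] · y[(n-m) mod 3]

Computing each output sample:
(x ⊛ y)[0] = 0
(x ⊛ y)[1] = 6
(x ⊛ y)[2] = 0

x ⊛ y = [0, 6, 0]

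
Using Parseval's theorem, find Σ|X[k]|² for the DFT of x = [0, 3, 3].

Parseval: Σ|x[n]|² = (1/N)Σ|X[k]|², so Σ|X[k]|² = N·Σ|x[n]|² = 3·18.0000

Σ|X[k]|² = N·Σ|x[n]|² = 3·18.0000 = 54.0000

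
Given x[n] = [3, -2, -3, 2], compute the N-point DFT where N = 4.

X[k] = Σ(n=0 to 3) x[n] · ω_4^(nk)
where ω_4 = e^(-2πi/4)

Computing each X[k]:
X[0] = 0
X[1] = 6+4i
X[2] = 0
X[3] = 6-4i

X = [0, 6+4i, 0, 6-4i]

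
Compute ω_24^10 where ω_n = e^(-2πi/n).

ω_24^10 = e^(-2πi·10/24)
= cos(-2π·10/24) + i·sin(-2π·10/24)
= cos(-20π/24) + i·sin(-20π/24)

ω_24^10 = cos(-20π/24) + i·sin(-20π/24) = -0.8660-0.5000i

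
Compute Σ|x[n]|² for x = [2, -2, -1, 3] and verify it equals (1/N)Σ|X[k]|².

Time domain:
Σ|x[n]|² = |2|² + |-2|² + |-1|² + |3|² = 18.0000

Frequency domain:
(1/4)Σ|X[k]|² = (1/4)(|2|² + |3+5i|² + |0|² + |3-5i|²) = (1/4)·72.0000 = 18.0000

Both sides agree, confirming Parseval's theorem.

Σ|x[n]|² = (1/N)Σ|X[k]|² = 18.0000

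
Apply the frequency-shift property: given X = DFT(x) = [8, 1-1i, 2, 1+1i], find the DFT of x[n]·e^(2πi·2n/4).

Modulation property: DFT(ω_4^(-2n)·x[n]) = X[(k-2) mod 4], so circularly shift X by 2 positions.

X[k-2] = [2, 1+1i, 8, 1-1i]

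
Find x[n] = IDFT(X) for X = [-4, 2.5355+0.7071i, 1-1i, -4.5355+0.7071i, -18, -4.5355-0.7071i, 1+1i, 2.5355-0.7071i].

x[n] = (1/8) Σ(k=0 to 7) X[k] · e^(2πikn/8)

Computing each x[n]:
x[0] = -3
x[1] = 3
x[2] = -3
x[3] = 0
x[4] = -2
x[5] = 1
x[6] = -3
x[7] = 3

x = [-3, 3, -3, 0, -2, 1, -3, 3]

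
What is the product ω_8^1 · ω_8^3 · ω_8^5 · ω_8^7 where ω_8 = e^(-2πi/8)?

The primitive 8th roots of unity are ω_8^k for k coprime to 8: k ∈ {1, 3, 5, 7}
Their product equals the constant term of the cyclotomic polynomial Φ_8(x) up to sign.
For n ≥ 3, the product of all primitive nth roots of unity is 1. (For n=1 it is 1; for n=2 it is -1.)

1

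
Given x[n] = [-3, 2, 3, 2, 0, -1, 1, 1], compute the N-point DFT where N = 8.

X[k] = Σ(n=0 to 7) x[n] · ω_8^(nk)
where ω_8 = e^(-2πi/8)

Computing each X[k]:
X[0] = 5
X[1] = -1.5858-4.8284i
X[2] = -7+2i
X[3] = -4.4142-0.8284i
X[4] = -3
X[5] = -4.4142+0.8284i
X[6] = -7-2i
X[7] = -1.5858+4.8284i

X = [5, -1.5858-4.8284i, -7+2i, -4.4142-0.8284i, -3, -4.4142+0.8284i, -7-2i, -1.5858+4.8284i]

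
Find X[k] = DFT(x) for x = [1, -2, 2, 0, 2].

X[k] = Σ(n=0 to 4) x[n] · ω_5^(nk)
where ω_5 = e^(-2πi/5)

Computing each X[k]:
X[0] = 3
X[1] = -0.6180+2.6287i
X[2] = 1.6180+4.2533i
X[3] = 1.6180-4.2533i
X[4] = -0.6180-2.6287i

X = [3, -0.6180+2.6287i, 1.6180+4.2533i, 1.6180-4.2533i, -0.6180-2.6287i]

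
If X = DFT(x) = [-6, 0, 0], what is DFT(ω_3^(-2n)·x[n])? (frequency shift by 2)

Modulation property: DFT(ω_3^(-2n)·x[n]) = X[(k-2) mod 3], so circularly shift X by 2 positions.

X[k-2] = [0, 0, -6]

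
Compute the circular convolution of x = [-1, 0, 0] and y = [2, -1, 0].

(x ⊛ y)[n] = Σ(m=0 to 2) x[m] · y[(n-m) mod 3]

Computing each output sample:
(x ⊛ y)[0] = -2
(x ⊛ y)[1] = 1
(x ⊛ y)[2] = 0

x ⊛ y = [-2, 1, 0]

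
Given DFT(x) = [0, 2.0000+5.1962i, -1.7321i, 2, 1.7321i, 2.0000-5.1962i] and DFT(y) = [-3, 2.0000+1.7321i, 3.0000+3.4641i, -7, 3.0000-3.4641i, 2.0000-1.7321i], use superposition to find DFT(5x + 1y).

By linearity: DFT(5x + 1y) = 5·DFT(x) + 1·DFT(y)
= 5·[0, 2.0000+5.1962i, -1.7321i, 2, 1.7321i, 2.0000-5.1962i] + 1·[-3, 2.0000+1.7321i, 3.0000+3.4641i, -7, 3.0000-3.4641i, 2.0000-1.7321i]

Computing element-wise:
Z[0] = 5·(0) + 1·(-3) = -3
Z[1] = 5·(2.0000+5.1962i) + 1·(2.0000+1.7321i) = 12.0000+27.7131i
Z[2] = 5·(-1.7321i) + 1·(3.0000+3.4641i) = 3.0000-5.1964i
Z[3] = 5·(2) + 1·(-7) = 3
Z[4] = 5·(1.7321i) + 1·(3.0000-3.4641i) = 3.0000+5.1964i
Z[5] = 5·(2.0000-5.1962i) + 1·(2.0000-1.7321i) = 12.0000-27.7131i

DFT(5x + 1y) = 5·X + 1·Y = [-3, 12.0000+27.7131i, 3.0000-5.1964i, 3, 3.0000+5.1964i, 12.0000-27.7131i]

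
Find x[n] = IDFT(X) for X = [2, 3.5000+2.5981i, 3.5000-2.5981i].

x[n] = (1/3) Σ(k=0 to 2) X[k] · e^(2πikn/3)

Computing each x[n]:
x[0] = 3
x[1] = -2
x[2] = 1

x = [3, -2, 1]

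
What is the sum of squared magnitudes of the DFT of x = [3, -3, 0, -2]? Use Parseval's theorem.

Parseval: Σ|x[n]|² = (1/N)Σ|X[k]|², so Σ|X[k]|² = N·Σ|x[n]|² = 4·22.0000

Σ|X[k]|² = N·Σ|x[n]|² = 4·22.0000 = 88.0000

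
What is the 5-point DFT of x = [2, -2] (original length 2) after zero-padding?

Original 2-point DFT: [0, 4]
Zero-padded 5-point DFT provides frequency interpolation.

DFT_5([x, 0, ...]) = [0, 1.3820+1.9021i, 3.6180+1.1756i, 3.6180-1.1756i, 1.3820-1.9021i]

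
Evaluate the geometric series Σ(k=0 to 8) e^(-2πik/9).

Sum of all nth roots of unity equals 0 for n > 1 (geometric series with r ≠ 1).

0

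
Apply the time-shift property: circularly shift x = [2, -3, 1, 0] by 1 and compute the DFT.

Time shift by 1: X_shifted[k] = ω_4^(1k) · X[k]
Shifted x = [0, 2, -3, 1]

DFT(x[n-1]) = [0, 3-1i, -6, 3+1i]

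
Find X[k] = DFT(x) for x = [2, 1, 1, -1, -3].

X[k] = Σ(n=0 to 4) x[n] · ω_5^(nk)
where ω_5 = e^(-2πi/5)

Computing each X[k]:
X[0] = 0
X[1] = 1.3820-4.9798i
X[2] = 3.6180-0.4490i
X[3] = 3.6180+0.4490i
X[4] = 1.3820+4.9798i

X = [0, 1.3820-4.9798i, 3.6180-0.4490i, 3.6180+0.4490i, 1.3820+4.9798i]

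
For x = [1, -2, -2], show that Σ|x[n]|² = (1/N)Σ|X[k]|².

Time domain:
Σ|x[n]|² = |1|² + |-2|² + |-2|² = 9.0000

Frequency domain:
(1/3)Σ|X[k]|² = (1/3)(|-3|² + |3|² + |3|²) = (1/3)·27.0000 = 9.0000

Both sides agree, confirming Parseval's theorem.

Σ|x[n]|² = (1/N)Σ|X[k]|² = 9.0000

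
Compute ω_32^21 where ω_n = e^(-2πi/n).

ω_32^21 = e^(-2πi·21/32)
= cos(-2π·21/32) + i·sin(-2π·21/32)
= cos(-42π/32) + i·sin(-42π/32)

ω_32^21 = cos(-42π/32) + i·sin(-42π/32) = -0.5556+0.8315i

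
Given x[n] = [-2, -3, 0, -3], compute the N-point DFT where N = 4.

X[k] = Σ(n=0 to 3) x[n] · ω_4^(nk)
where ω_4 = e^(-2πi/4)

Computing each X[k]:
X[0] = -8
X[1] = -2
X[2] = 4
X[3] = -2

X = [-8, -2, 4, -2]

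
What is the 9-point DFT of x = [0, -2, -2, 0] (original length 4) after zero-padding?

Original 4-point DFT: [-4, 2+2i, 0, 2-2i]
Zero-padded 9-point DFT provides frequency interpolation.

DFT_9([x, 0, ...]) = [-4, -1.8794+3.2552i, 1.5321+2.6537i, 2, 0.3473-0.6015i, 0.3473+0.6015i, 2, 1.5321-2.6537i, -1.8794-3.2552i]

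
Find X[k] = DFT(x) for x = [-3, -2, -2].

X[k] = Σ(n=0 to 2) x[n] · ω_3^(nk)
where ω_3 = e^(-2πi/3)

Computing each X[k]:
X[0] = -7
X[1] = -1
X[2] = -1

X = [-7, -1, -1]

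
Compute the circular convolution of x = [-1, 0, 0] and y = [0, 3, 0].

(x ⊛ y)[n] = Σ(m=0 to 2) x[m] · y[(n-m) mod 3]

Computing each output sample:
(x ⊛ y)[0] = 0
(x ⊛ y)[1] = -3
(x ⊛ y)[2] = 0

x ⊛ y = [0, -3, 0]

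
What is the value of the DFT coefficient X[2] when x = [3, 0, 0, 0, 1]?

X[2] = Σ(n=0 to 4) x[n] · ω_5^(2n) where ω_5 = e^(-2πi/5)
= (3)·ω_5^0 + (0)·ω_5^2 + (0)·ω_5^4 + (0)·ω_5^6 + (1)·ω_5^8

X[2] = 2.1910+0.5878i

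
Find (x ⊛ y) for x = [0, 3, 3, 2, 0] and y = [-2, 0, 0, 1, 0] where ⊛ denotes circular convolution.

(x ⊛ y)[n] = Σ(m=0 to 4) x[m] · y[(n-m) mod 5]

Computing each output sample:
(x ⊛ y)[0] = 3
(x ⊛ y)[1] = -4
(x ⊛ y)[2] = -6
(x ⊛ y)[3] = -4
(x ⊛ y)[4] = 3

x ⊛ y = [3, -4, -6, -4, 3]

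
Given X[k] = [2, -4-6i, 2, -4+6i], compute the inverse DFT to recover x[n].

x[n] = (1/4) Σ(k=0 to 3) X[k] · e^(2πikn/4)

Computing each x[n]:
x[0] = -1
x[1] = 3
x[2] = 3
x[3] = -3

x = [-1, 3, 3, -3]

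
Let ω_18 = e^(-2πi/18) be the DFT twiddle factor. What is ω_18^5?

ω_18^5 = e^(-2πi·5/18)
= cos(-2π·5/18) + i·sin(-2π·5/18)
= cos(-10π/18) + i·sin(-10π/18)

ω_18^5 = cos(-10π/18) + i·sin(-10π/18) = -0.1736-0.9848i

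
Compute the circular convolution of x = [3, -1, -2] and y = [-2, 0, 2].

(x ⊛ y)[n] = Σ(m=0 to 2) x[m] · y[(n-m) mod 3]

Computing each output sample:
(x ⊛ y)[0] = -8
(x ⊛ y)[1] = -2
(x ⊛ y)[2] = 10

x ⊛ y = [-8, -2, 10]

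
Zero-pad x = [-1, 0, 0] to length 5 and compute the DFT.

Original 3-point DFT: [-1, -1, -1]
Zero-padded 5-point DFT provides frequency interpolation.

DFT_5([x, 0, ...]) = [-1, -1, -1, -1, -1]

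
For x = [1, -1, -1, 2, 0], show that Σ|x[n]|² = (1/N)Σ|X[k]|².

Time domain:
Σ|x[n]|² = |1|² + |-1|² + |-1|² + |2|² + |0|² = 7.0000

Frequency domain:
(1/5)Σ|X[k]|² = (1/5)(|1|² + |-0.1180+2.7144i|² + |2.1180-2.2654i|² + |2.1180+2.2654i|² + |-0.1180-2.7144i|²) = (1/5)·35.0000 = 7.0000

Both sides agree, confirming Parseval's theorem.

Σ|x[n]|² = (1/N)Σ|X[k]|² = 7.0000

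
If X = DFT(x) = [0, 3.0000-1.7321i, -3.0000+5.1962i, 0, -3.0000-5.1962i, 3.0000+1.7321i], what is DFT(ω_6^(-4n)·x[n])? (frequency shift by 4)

Modulation property: DFT(ω_6^(-4n)·x[n]) = X[(k-4) mod 6], so circularly shift X by 4 positions.

X[k-4] = [-3.0000+5.1962i, 0, -3.0000-5.1962i, 3.0000+1.7321i, 0, 3.0000-1.7321i]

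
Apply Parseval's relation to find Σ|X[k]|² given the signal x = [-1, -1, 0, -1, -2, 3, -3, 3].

Parseval: Σ|x[n]|² = (1/N)Σ|X[k]|², so Σ|X[k]|² = N·Σ|x[n]|² = 8·34.0000

Σ|X[k]|² = N·Σ|x[n]|² = 8·34.0000 = 272.0000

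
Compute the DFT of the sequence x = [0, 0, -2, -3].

X[k] = Σ(n=0 to 3) x[n] · ω_4^(nk)
where ω_4 = e^(-2πi/4)

Computing each X[k]:
X[0] = -5
X[1] = 2-3i
X[2] = 1
X[3] = 2+3i

X = [-5, 2-3i, 1, 2+3i]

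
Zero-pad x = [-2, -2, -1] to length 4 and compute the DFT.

Original 3-point DFT: [-5, -0.5000+0.8660i, -0.5000-0.8660i]
Zero-padded 4-point DFT provides frequency interpolation.

DFT_4([x, 0, ...]) = [-5, -1+2i, -1, -1-2i]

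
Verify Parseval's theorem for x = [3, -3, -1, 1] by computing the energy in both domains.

Time domain:
Σ|x[n]|² = |3|² + |-3|² + |-1|² + |1|² = 20.0000

Frequency domain:
(1/4)Σ|X[k]|² = (1/4)(|0|² + |4+4i|² + |4|² + |4-4i|²) = (1/4)·80.0000 = 20.0000

Both sides agree, confirming Parseval's theorem.

Σ|x[n]|² = (1/N)Σ|X[k]|² = 20.0000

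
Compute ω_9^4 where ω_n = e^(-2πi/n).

ω_9^4 = e^(-2πi·4/9)
= cos(-2π·4/9) + i·sin(-2π·4/9)
= cos(-8π/9) + i·sin(-8π/9)

ω_9^4 = cos(-8π/9) + i·sin(-8π/9) = -0.9397-0.3420i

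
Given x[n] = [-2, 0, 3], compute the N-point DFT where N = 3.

X[k] = Σ(n=0 to 2) x[n] · ω_3^(nk)
where ω_3 = e^(-2πi/3)

Computing each X[k]:
X[0] = 1
X[1] = -3.5000+2.5981i
X[2] = -3.5000-2.5981i

X = [1, -3.5000+2.5981i, -3.5000-2.5981i]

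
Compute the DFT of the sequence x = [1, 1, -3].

X[k] = Σ(n=0 to 2) x[n] · ω_3^(nk)
where ω_3 = e^(-2πi/3)

Computing each X[k]:
X[0] = -1
X[1] = 2.0000-3.4641i
X[2] = 2.0000+3.4641i

X = [-1, 2.0000-3.4641i, 2.0000+3.4641i]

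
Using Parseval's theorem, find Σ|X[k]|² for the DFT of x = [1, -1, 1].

Parseval: Σ|x[n]|² = (1/N)Σ|X[k]|², so Σ|X[k]|² = N·Σ|x[n]|² = 3·3.0000

Σ|X[k]|² = N·Σ|x[n]|² = 3·3.0000 = 9.0000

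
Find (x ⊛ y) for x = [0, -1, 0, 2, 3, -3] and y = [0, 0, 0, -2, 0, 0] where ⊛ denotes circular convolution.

(x ⊛ y)[n] = Σ(m=0 to 5) x[m] · y[(n-m) mod 6]

Computing each output sample:
(x ⊛ y)[0] = -4
(x ⊛ y)[1] = -6
(x ⊛ y)[2] = 6
(x ⊛ y)[3] = 0
(x ⊛ y)[4] = 2
(x ⊛ y)[5] = 0

x ⊛ y = [-4, -6, 6, 0, 2, 0]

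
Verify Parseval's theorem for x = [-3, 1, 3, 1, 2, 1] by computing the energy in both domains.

Time domain:
Σ|x[n]|² = |-3|² + |1|² + |3|² + |1|² + |2|² + |1|² = 25.0000

Frequency domain:
(1/6)Σ|X[k]|² = (1/6)(|5|² + |-5.5000-0.8660i|² + |-5.5000+0.8660i|² + |-1|² + |-5.5000-0.8660i|² + |-5.5000+0.8660i|²) = (1/6)·150.0000 = 25.0000

Both sides agree, confirming Parseval's theorem.

Σ|x[n]|² = (1/N)Σ|X[k]|² = 25.0000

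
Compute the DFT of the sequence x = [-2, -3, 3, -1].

X[k] = Σ(n=0 to 3) x[n] · ω_4^(nk)
where ω_4 = e^(-2πi/4)

Computing each X[k]:
X[0] = -3
X[1] = -5+2i
X[2] = 5
X[3] = -5-2i

X = [-3, -5+2i, 5, -5-2i]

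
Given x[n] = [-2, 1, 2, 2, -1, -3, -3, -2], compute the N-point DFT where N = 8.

X[k] = Σ(n=0 to 7) x[n] · ω_8^(nk)
where ω_8 = e^(-2πi/8)

Computing each X[k]:
X[0] = -6
X[1] = -1.0000-10.6569i
X[2] = -2+2i
X[3] = -1.0000-0.6569i
X[4] = -2
X[5] = -1.0000+0.6569i
X[6] = -2-2i
X[7] = -1.0000+10.6569i

X = [-6, -1.0000-10.6569i, -2+2i, -1.0000-0.6569i, -2, -1.0000+0.6569i, -2-2i, -1.0000+10.6569i]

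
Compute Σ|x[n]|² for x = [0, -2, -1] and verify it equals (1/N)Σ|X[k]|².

Time domain:
Σ|x[n]|² = |0|² + |-2|² + |-1|² = 5.0000

Frequency domain:
(1/3)Σ|X[k]|² = (1/3)(|-3|² + |1.5000+0.8660i|² + |1.5000-0.8660i|²) = (1/3)·15.0000 = 5.0000

Both sides agree, confirming Parseval's theorem.

Σ|x[n]|² = (1/N)Σ|X[k]|² = 5.0000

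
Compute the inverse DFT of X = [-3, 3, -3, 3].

x[n] = (1/4) Σ(k=0 to 3) X[k] · e^(2πikn/4)

Computing each x[n]:
x[0] = 0
x[1] = 0
x[2] = -3
x[3] = 0

x = [0, 0, -3, 0]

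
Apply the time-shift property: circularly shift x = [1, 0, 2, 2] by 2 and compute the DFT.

Time shift by 2: X_shifted[k] = ω_4^(2k) · X[k]
Shifted x = [2, 2, 1, 0]

DFT(x[n-2]) = [5, 1-2i, 1, 1+2i]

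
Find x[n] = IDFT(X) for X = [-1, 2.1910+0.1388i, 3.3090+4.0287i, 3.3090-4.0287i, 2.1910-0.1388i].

x[n] = (1/5) Σ(k=0 to 4) X[k] · e^(2πikn/5)

Computing each x[n]:
x[0] = 2
x[1] = -2
x[2] = 1
x[3] = -2
x[4] = 0

x = [2, -2, 1, -2, 0]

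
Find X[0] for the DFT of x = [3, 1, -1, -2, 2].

X[0] = Σ(n=0 to 4) x[n] · ω_5^0 = Σ x[n]
= (3) + (1) + (-1) + (-2) + (2)

X[0] = 3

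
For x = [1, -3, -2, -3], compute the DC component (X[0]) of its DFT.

X[0] = Σ(n=0 to 3) x[n] · ω_4^0 = Σ x[n]
= (1) + (-3) + (-2) + (-3)

X[0] = -7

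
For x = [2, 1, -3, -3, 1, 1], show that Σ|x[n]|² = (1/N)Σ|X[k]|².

Time domain:
Σ|x[n]|² = |2|² + |1|² + |-3|² + |-3|² + |1|² + |1|² = 25.0000

Frequency domain:
(1/6)Σ|X[k]|² = (1/6)(|-1|² + |7.0000+3.4641i|² + |-1.0000-3.4641i|² + |1|² + |-1.0000+3.4641i|² + |7.0000-3.4641i|²) = (1/6)·150.0000 = 25.0000

Both sides agree, confirming Parseval's theorem.

Σ|x[n]|² = (1/N)Σ|X[k]|² = 25.0000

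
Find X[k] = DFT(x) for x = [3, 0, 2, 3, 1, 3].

X[k] = Σ(n=0 to 5) x[n] · ω_6^(nk)
where ω_6 = e^(-2πi/6)

Computing each X[k]:
X[0] = 12
X[1] = 1.7321i
X[2] = 3.0000+3.4641i
X[3] = 0
X[4] = 3.0000-3.4641i
X[5] = -1.7321i

X = [12, 1.7321i, 3.0000+3.4641i, 0, 3.0000-3.4641i, -1.7321i]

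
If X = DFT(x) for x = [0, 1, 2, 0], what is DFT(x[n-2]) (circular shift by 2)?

Time shift by 2: X_shifted[k] = ω_4^(2k) · X[k]
Shifted x = [2, 0, 0, 1]

DFT(x[n-2]) = [3, 2+1i, 1, 2-1i]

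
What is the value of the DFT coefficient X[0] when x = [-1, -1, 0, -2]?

X[0] = Σ(n=0 to 3) x[n] · ω_4^0 = Σ x[n]
= (-1) + (-1) + (0) + (-2)

X[0] = -4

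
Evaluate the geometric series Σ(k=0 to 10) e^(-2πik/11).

Sum of all nth roots of unity equals 0 for n > 1 (geometric series with r ≠ 1).

0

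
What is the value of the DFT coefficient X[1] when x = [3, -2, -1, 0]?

X[1] = Σ(n=0 to 3) x[n] · ω_4^(1n) where ω_4 = e^(-2πi/4)
= (3)·ω_4^0 + (-2)·ω_4^1 + (-1)·ω_4^2 + (0)·ω_4^3

X[1] = 4+2i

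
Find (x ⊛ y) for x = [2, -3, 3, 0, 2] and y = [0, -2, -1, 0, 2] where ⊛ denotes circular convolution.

(x ⊛ y)[n] = Σ(m=0 to 4) x[m] · y[(n-m) mod 5]

Computing each output sample:
(x ⊛ y)[0] = -10
(x ⊛ y)[1] = 0
(x ⊛ y)[2] = 4
(x ⊛ y)[3] = 1
(x ⊛ y)[4] = 1

x ⊛ y = [-10, 0, 4, 1, 1]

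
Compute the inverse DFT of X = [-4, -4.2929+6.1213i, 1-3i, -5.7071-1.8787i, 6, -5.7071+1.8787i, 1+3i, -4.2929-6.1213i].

x[n] = (1/8) Σ(k=0 to 7) X[k] · e^(2πikn/8)

Computing each x[n]:
x[0] = -2
x[1] = -1
x[2] = -2
x[3] = -3
x[4] = 3
x[5] = 0
x[6] = 2
x[7] = -1

x = [-2, -1, -2, -3, 3, 0, 2, -1]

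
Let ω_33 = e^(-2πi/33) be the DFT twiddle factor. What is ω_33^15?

ω_33^15 = e^(-2πi·15/33)
= cos(-2π·15/33) + i·sin(-2π·15/33)
= cos(-30π/33) + i·sin(-30π/33)

ω_33^15 = cos(-30π/33) + i·sin(-30π/33) = -0.9595-0.2817i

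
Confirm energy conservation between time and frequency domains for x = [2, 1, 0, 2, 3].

Time domain:
Σ|x[n]|² = |2|² + |1|² + |0|² + |2|² + |3|² = 18.0000

Frequency domain:
(1/5)Σ|X[k]|² = (1/5)(|8|² + |1.6180+3.0777i|² + |-0.6180-0.7265i|² + |-0.6180+0.7265i|² + |1.6180-3.0777i|²) = (1/5)·90.0000 = 18.0000

Both sides agree, confirming Parseval's theorem.

Σ|x[n]|² = (1/N)Σ|X[k]|² = 18.0000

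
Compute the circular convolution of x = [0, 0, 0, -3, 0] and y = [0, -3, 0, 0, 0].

(x ⊛ y)[n] = Σ(m=0 to 4) x[m] · y[(n-m) mod 5]

Computing each output sample:
(x ⊛ y)[0] = 0
(x ⊛ y)[1] = 0
(x ⊛ y)[2] = 0
(x ⊛ y)[3] = 0
(x ⊛ y)[4] = 9

x ⊛ y = [0, 0, 0, 0, 9]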